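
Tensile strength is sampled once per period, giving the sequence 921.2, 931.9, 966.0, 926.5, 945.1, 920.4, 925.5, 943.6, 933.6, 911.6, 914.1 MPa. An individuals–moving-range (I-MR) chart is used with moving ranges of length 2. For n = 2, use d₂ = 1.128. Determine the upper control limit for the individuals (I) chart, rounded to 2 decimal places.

X̄ = (921.2 + 931.9 + 966.0 + 926.5 + 945.1 + 920.4 + 925.5 + 943.6 + 933.6 + 911.6 + 914.1) / 11 = 930.8636
Moving ranges: 10.7, 34.1, 39.5, 18.6, 24.7, 5.1, 18.1, 10.0, 22.0, 2.5; M̄R̄ = 185.3000 / 10 = 18.5300
UCL = X̄ + 3·M̄R̄/d₂ = 930.8636 + 3 × 18.5300 / 1.128 = 980.1456

980.15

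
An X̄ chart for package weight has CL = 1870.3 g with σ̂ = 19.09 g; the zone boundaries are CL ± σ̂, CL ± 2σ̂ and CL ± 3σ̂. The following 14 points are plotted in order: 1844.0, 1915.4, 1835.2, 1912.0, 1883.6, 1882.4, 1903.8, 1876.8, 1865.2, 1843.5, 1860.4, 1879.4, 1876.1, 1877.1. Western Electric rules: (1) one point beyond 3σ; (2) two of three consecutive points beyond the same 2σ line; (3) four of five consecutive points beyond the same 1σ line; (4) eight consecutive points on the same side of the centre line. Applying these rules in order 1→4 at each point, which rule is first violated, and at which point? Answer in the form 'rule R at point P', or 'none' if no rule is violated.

Zone of each point (C = within 1σ̂, B = 1σ̂–2σ̂, A = 2σ̂–3σ̂, * = beyond 3σ̂; sign = side of CL): 1:-B, 2:+A, 3:-B, 4:+A, 5:+C, 6:+C, 7:+B, 8:+C, 9:-C, 10:-B, 11:-C, 12:+C, 13:+C, 14:+C
Rule 2 (two of three consecutive points beyond the same 2σ limit) is satisfied at point 4.

rule 2 at point 4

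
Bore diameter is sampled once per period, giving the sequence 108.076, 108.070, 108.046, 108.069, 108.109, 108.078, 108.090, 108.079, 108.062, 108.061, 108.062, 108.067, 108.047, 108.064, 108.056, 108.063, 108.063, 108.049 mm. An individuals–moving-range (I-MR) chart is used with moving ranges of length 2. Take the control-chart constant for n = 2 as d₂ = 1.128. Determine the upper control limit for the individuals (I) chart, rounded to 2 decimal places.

108.10

X̄ = (108.076 + 108.070 + 108.046 + 108.069 + 108.109 + 108.078 + 108.090 + 108.079 + 108.062 + 108.061 + 108.062 + 108.067 + 108.047 + 108.064 + 108.056 + 108.063 + 108.063 + 108.049) / 18 = 108.0673
Moving ranges: 0.006, 0.024, 0.023, 0.040, 0.031, 0.012, 0.011, 0.017, 0.001, 0.001, 0.005, 0.020, 0.017, 0.008, 0.007, 0.000, 0.014; M̄R̄ = 0.2370 / 17 = 0.0139
UCL = X̄ + 3·M̄R̄/d₂ = 108.0673 + 3 × 0.0139 / 1.128 = 108.1044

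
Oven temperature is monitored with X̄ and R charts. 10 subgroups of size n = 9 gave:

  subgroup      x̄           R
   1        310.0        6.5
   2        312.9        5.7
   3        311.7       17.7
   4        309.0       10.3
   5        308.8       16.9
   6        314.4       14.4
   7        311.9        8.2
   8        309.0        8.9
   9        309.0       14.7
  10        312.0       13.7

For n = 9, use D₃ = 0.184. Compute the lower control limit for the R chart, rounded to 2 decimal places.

2.15

R̄ = (6.5 + 5.7 + 17.7 + 10.3 + 16.9 + 14.4 + 8.2 + 8.9 + 14.7 + 13.7) / 10 = 117.0000 / 10 = 11.7000
LCL_R = D₃·R̄ = 0.184 × 11.7000 = 2.1528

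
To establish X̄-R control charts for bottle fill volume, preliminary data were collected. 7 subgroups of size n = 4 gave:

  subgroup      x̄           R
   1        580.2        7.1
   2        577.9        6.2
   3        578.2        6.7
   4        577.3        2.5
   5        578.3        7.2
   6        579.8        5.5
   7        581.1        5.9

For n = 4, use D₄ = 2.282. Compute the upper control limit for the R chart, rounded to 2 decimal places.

13.40

R̄ = (7.1 + 6.2 + 6.7 + 2.5 + 7.2 + 5.5 + 5.9) / 7 = 41.1000 / 7 = 5.8714
UCL_R = D₄·R̄ = 2.282 × 5.8714 = 13.3986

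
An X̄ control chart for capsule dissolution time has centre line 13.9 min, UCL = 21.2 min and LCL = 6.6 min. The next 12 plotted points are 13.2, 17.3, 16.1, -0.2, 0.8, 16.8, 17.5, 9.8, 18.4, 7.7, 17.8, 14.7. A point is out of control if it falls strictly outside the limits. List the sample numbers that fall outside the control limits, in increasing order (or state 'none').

Compare each point to [6.6, 21.2]: sample 4 = -0.2 < LCL; sample 5 = 0.8 < LCL.

4, 5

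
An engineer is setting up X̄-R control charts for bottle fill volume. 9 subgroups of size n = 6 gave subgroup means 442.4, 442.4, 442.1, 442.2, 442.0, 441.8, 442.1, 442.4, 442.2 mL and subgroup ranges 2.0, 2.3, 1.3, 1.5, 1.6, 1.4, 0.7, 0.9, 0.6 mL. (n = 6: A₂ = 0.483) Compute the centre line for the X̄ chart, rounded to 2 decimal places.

X̄̄ = (442.4 + 442.4 + 442.1 + 442.2 + 442.0 + 441.8 + 442.1 + 442.4 + 442.2) / 9 = 3979.6000 / 9 = 442.1778
CL = X̄̄ = 442.1778

442.18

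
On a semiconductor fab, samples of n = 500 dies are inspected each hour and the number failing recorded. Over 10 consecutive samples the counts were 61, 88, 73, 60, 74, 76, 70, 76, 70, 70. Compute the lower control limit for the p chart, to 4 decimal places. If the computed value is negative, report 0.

0.0966

p̄ = Σdᵢ / (k·n) = 718 / (10 × 500) = 0.14360
LCL = p̄ − 3·√(p̄(1−p̄)/n) = 0.14360 − 3 × 0.01568 = 0.09655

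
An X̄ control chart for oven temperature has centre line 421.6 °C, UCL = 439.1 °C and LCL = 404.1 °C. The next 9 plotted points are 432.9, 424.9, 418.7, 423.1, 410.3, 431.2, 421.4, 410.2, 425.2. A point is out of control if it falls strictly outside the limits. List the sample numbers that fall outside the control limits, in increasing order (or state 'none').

All 9 points lie within [404.1, 439.1].

none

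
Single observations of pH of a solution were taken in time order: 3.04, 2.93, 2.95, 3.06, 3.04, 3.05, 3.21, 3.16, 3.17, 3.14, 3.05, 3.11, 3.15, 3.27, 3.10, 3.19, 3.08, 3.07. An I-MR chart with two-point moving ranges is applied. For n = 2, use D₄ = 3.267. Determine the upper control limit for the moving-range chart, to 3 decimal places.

Moving ranges: 0.11, 0.02, 0.11, 0.02, 0.01, 0.16, 0.05, 0.01, 0.03, 0.09, 0.06, 0.04, 0.12, 0.17, 0.09, 0.11, 0.01; M̄R̄ = 1.2100 / 17 = 0.0712
UCL_MR = D₄·M̄R̄ = 3.267 × 0.0712 = 0.2325

0.233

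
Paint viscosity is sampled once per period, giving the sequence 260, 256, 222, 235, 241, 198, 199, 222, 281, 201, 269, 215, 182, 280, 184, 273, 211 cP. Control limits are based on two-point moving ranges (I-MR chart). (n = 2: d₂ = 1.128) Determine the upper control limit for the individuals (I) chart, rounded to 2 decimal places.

X̄ = (260 + 256 + 222 + 235 + 241 + 198 + 199 + 222 + 281 + 201 + 269 + 215 + 182 + 280 + 184 + 273 + 211) / 17 = 231.1176
Moving ranges: 4, 34, 13, 6, 43, 1, 23, 59, 80, 68, 54, 33, 98, 96, 89, 62; M̄R̄ = 763.0000 / 16 = 47.6875
UCL = X̄ + 3·M̄R̄/d₂ = 231.1176 + 3 × 47.6875 / 1.128 = 357.9461

357.95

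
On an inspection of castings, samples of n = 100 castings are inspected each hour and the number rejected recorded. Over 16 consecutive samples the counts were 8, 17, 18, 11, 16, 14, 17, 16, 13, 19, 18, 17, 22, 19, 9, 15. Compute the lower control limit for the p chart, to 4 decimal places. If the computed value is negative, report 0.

p̄ = Σdᵢ / (k·n) = 249 / (16 × 100) = 0.15563
LCL = p̄ − 3·√(p̄(1−p̄)/n) = 0.15563 − 3 × 0.03625 = 0.04688

0.0469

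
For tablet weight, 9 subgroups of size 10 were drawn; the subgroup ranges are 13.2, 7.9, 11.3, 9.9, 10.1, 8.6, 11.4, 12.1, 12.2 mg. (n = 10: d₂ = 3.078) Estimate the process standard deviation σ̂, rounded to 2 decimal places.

R̄ = (13.2 + 7.9 + 11.3 + 9.9 + 10.1 + 8.6 + 11.4 + 12.1 + 12.2) / 9 = 10.7444
σ̂ = R̄ / d₂ = 10.7444 / 3.078 = 3.4907

3.49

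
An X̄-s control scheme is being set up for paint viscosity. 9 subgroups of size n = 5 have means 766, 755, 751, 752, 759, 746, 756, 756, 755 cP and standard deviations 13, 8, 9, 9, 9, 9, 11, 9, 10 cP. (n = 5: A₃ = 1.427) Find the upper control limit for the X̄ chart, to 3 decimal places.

768.905

X̄̄ = (766 + 755 + 751 + 752 + 759 + 746 + 756 + 756 + 755) / 9 = 755.1111
s̄ = (13 + 8 + 9 + 9 + 9 + 9 + 11 + 9 + 10) / 9 = 9.6667
UCL = X̄̄ + A₃·s̄ = 755.1111 + 1.427 × 9.6667 = 768.9054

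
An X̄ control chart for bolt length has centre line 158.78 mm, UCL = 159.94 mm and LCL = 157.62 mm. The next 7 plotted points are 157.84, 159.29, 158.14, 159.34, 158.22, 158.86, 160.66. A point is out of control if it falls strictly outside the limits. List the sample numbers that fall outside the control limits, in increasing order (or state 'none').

7

Compare each point to [157.62, 159.94]: sample 7 = 160.66 > UCL.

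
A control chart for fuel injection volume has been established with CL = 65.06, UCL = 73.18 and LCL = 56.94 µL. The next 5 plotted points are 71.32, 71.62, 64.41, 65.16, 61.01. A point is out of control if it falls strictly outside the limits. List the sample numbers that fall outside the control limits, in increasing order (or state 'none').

none

All 5 points lie within [56.94, 73.18].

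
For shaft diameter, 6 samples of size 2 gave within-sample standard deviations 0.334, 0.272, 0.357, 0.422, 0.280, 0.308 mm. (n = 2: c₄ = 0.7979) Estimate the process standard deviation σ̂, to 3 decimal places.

s̄ = (0.334 + 0.272 + 0.357 + 0.422 + 0.280 + 0.308) / 6 = 0.3288
σ̂ = s̄ / c₄ = 0.3288 / 0.7979 = 0.4121

0.412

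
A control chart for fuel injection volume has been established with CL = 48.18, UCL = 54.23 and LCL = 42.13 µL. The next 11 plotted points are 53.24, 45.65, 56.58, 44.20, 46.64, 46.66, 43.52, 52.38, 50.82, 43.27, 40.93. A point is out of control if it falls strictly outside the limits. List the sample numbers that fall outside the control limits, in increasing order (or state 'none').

3, 11

Compare each point to [42.13, 54.23]: sample 3 = 56.58 > UCL; sample 11 = 40.93 < LCL.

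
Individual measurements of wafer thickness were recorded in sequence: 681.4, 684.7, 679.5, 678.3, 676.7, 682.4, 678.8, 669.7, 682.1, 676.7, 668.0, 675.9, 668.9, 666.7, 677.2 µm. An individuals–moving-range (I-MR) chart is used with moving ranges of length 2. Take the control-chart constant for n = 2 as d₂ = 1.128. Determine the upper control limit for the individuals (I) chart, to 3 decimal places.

X̄ = (681.4 + 684.7 + 679.5 + 678.3 + 676.7 + 682.4 + 678.8 + 669.7 + 682.1 + 676.7 + 668.0 + 675.9 + 668.9 + 666.7 + 677.2) / 15 = 676.4667
Moving ranges: 3.3, 5.2, 1.2, 1.6, 5.7, 3.6, 9.1, 12.4, 5.4, 8.7, 7.9, 7.0, 2.2, 10.5; M̄R̄ = 83.8000 / 14 = 5.9857
UCL = X̄ + 3·M̄R̄/d₂ = 676.4667 + 3 × 5.9857 / 1.128 = 692.3861

692.386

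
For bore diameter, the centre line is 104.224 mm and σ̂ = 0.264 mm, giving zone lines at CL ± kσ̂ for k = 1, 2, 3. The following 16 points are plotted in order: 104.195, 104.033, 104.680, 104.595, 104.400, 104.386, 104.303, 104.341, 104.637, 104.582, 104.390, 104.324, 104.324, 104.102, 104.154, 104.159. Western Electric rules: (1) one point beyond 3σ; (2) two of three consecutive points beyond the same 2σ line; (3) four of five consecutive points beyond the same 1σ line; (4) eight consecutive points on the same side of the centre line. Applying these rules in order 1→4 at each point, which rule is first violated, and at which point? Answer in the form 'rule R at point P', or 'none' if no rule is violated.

rule 4 at point 10

Zone of each point (C = within 1σ̂, B = 1σ̂–2σ̂, A = 2σ̂–3σ̂, * = beyond 3σ̂; sign = side of CL): 1:-C, 2:-C, 3:+B, 4:+B, 5:+C, 6:+C, 7:+C, 8:+C, 9:+B, 10:+B, 11:+C, 12:+C, 13:+C, 14:-C, 15:-C, 16:-C
Rule 4 (eight consecutive points on the same side of the centre line) is satisfied at point 10.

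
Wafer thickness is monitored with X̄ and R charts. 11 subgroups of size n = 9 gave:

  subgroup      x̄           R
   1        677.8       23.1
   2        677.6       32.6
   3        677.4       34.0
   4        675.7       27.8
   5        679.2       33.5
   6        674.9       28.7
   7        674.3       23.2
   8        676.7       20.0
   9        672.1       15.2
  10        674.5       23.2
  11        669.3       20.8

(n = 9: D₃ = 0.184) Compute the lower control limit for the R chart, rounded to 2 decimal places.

R̄ = (23.1 + 32.6 + 34.0 + 27.8 + 33.5 + 28.7 + 23.2 + 20.0 + 15.2 + 23.2 + 20.8) / 11 = 282.1000 / 11 = 25.6455
LCL_R = D₃·R̄ = 0.184 × 25.6455 = 4.7188

4.72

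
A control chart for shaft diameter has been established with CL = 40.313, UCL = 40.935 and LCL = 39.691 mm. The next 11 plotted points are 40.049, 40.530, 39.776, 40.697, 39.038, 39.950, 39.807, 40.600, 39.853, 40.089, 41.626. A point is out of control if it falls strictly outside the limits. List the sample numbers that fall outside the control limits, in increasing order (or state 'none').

5, 11

Compare each point to [39.691, 40.935]: sample 5 = 39.038 < LCL; sample 11 = 41.626 > UCL.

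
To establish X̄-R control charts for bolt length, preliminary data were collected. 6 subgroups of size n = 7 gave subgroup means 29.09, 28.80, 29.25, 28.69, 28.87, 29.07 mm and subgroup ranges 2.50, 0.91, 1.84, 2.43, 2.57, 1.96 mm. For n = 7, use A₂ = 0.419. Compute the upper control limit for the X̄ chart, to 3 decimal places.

X̄̄ = (29.09 + 28.80 + 29.25 + 28.69 + 28.87 + 29.07) / 6 = 173.7700 / 6 = 28.9617
R̄ = (2.50 + 0.91 + 1.84 + 2.43 + 2.57 + 1.96) / 6 = 12.2100 / 6 = 2.0350
UCL = X̄̄ + A₂·R̄ = 28.9617 + 0.419 × 2.0350 = 29.8143

29.814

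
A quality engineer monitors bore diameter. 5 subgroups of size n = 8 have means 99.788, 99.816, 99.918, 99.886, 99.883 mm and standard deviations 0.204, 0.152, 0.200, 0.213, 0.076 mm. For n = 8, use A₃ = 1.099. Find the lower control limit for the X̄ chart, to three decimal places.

99.672

X̄̄ = (99.788 + 99.816 + 99.918 + 99.886 + 99.883) / 5 = 99.8582
s̄ = (0.204 + 0.152 + 0.200 + 0.213 + 0.076) / 5 = 0.1690
LCL = X̄̄ − A₃·s̄ = 99.8582 − 1.099 × 0.1690 = 99.6725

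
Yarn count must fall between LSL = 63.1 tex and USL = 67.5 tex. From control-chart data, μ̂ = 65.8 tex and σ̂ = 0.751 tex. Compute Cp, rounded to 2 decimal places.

0.98

Cp = (USL − LSL) / (6σ̂) = (67.5 − 63.1) / (6 × 0.751) = 4.4000 / 4.5060 = 0.9765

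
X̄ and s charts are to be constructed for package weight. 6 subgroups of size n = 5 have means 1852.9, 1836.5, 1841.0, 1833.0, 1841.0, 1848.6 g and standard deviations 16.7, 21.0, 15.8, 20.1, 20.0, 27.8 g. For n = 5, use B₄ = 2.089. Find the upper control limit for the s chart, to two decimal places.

42.27

s̄ = (16.7 + 21.0 + 15.8 + 20.1 + 20.0 + 27.8) / 6 = 20.2333
UCL_s = B₄·s̄ = 2.089 × 20.2333 = 42.2674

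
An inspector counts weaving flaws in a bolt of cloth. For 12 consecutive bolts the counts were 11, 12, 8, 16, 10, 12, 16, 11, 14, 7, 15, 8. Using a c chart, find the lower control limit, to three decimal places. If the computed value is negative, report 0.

1.420

c̄ = (11 + 12 + 8 + 16 + 10 + 12 + 16 + 11 + 14 + 7 + 15 + 8) / 12 = 140 / 12 = 11.6667
LCL = c̄ − 3√c̄ = 11.6667 − 3 × 3.4157 = 1.4197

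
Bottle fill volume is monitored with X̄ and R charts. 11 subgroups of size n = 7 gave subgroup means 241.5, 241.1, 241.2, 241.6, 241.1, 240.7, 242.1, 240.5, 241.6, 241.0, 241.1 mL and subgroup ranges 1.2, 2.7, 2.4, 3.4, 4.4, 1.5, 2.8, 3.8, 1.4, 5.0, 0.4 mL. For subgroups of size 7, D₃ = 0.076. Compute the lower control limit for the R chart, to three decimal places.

R̄ = (1.2 + 2.7 + 2.4 + 3.4 + 4.4 + 1.5 + 2.8 + 3.8 + 1.4 + 5.0 + 0.4) / 11 = 29.0000 / 11 = 2.6364
LCL_R = D₃·R̄ = 0.076 × 2.6364 = 0.2004

0.200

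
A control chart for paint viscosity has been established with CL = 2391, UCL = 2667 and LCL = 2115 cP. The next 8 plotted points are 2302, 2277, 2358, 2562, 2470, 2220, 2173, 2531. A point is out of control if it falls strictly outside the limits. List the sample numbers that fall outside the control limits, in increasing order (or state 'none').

none

All 8 points lie within [2115, 2667].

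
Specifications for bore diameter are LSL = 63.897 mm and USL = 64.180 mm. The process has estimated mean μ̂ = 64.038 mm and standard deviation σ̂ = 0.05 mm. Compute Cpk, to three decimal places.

Cpu = (USL − μ̂) / (3σ̂) = (64.180 − 64.038) / (3 × 0.05) = 0.9467; Cpl = (μ̂ − LSL) / (3σ̂) = (64.038 − 63.897) / (3 × 0.05) = 0.9400; Cpk = min(Cpu, Cpl) = 0.9400

0.940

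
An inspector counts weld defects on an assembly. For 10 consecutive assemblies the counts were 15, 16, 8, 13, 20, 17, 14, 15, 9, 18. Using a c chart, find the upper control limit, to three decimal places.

c̄ = (15 + 16 + 8 + 13 + 20 + 17 + 14 + 15 + 9 + 18) / 10 = 145 / 10 = 14.5000
UCL = c̄ + 3√c̄ = 14.5000 + 3 × √14.5000 = 14.5000 + 3 × 3.8079 = 25.9237

25.924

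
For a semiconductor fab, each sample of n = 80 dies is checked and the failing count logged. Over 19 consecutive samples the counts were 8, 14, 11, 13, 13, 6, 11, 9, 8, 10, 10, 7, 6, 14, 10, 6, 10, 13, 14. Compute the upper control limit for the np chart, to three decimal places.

p̄ = Σdᵢ / (k·n) = 193 / (19 × 80) = 0.12697
UCL = np̄ + 3·√(np̄(1−p̄)) = 10.1579 + 3 × √(10.1579×0.87303) = 10.1579 + 3 × 2.9779 = 19.0917

19.092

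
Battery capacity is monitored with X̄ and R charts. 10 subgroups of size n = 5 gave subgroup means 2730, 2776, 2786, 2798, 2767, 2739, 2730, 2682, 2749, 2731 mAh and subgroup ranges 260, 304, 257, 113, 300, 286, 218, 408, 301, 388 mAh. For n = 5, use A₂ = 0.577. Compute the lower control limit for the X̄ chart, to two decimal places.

X̄̄ = (2730 + 2776 + 2786 + 2798 + 2767 + 2739 + 2730 + 2682 + 2749 + 2731) / 10 = 27488.0000 / 10 = 2748.8000
R̄ = (260 + 304 + 257 + 113 + 300 + 286 + 218 + 408 + 301 + 388) / 10 = 2835.0000 / 10 = 283.5000
LCL = X̄̄ − A₂·R̄ = 2748.8000 − 0.577 × 283.5000 = 2585.2205

2585.22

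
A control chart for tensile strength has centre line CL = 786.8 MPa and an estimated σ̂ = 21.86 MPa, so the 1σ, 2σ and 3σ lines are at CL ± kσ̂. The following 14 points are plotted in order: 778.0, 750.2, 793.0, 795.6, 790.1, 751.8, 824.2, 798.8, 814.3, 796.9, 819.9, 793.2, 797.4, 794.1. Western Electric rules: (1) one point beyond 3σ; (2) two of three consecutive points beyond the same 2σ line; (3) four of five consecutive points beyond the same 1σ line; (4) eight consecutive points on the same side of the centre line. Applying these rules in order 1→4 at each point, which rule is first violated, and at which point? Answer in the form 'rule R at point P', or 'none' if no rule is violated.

Zone of each point (C = within 1σ̂, B = 1σ̂–2σ̂, A = 2σ̂–3σ̂, * = beyond 3σ̂; sign = side of CL): 1:-C, 2:-B, 3:+C, 4:+C, 5:+C, 6:-B, 7:+B, 8:+C, 9:+B, 10:+C, 11:+B, 12:+C, 13:+C, 14:+C
Rule 4 (eight consecutive points on the same side of the centre line) is satisfied at point 14.

rule 4 at point 14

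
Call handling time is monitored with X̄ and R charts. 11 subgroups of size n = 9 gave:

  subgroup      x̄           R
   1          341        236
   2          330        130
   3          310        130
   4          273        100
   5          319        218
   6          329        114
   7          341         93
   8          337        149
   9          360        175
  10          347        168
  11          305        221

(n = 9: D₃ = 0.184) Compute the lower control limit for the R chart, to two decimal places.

29.01

R̄ = (236 + 130 + 130 + 100 + 218 + 114 + 93 + 149 + 175 + 168 + 221) / 11 = 1734.0000 / 11 = 157.6364
LCL_R = D₃·R̄ = 0.184 × 157.6364 = 29.0051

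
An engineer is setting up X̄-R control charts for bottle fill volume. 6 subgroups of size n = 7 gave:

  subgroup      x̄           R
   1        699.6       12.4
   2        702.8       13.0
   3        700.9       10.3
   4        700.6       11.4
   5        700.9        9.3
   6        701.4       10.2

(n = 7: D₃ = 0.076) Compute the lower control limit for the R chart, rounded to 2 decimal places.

0.84

R̄ = (12.4 + 13.0 + 10.3 + 11.4 + 9.3 + 10.2) / 6 = 66.6000 / 6 = 11.1000
LCL_R = D₃·R̄ = 0.076 × 11.1000 = 0.8436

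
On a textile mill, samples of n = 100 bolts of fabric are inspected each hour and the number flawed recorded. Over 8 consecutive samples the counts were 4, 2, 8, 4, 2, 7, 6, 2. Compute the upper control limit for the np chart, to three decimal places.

p̄ = Σdᵢ / (k·n) = 35 / (8 × 100) = 0.04375
UCL = np̄ + 3·√(np̄(1−p̄)) = 4.3750 + 3 × √(4.3750×0.95625) = 4.3750 + 3 × 2.0454 = 10.5112

10.511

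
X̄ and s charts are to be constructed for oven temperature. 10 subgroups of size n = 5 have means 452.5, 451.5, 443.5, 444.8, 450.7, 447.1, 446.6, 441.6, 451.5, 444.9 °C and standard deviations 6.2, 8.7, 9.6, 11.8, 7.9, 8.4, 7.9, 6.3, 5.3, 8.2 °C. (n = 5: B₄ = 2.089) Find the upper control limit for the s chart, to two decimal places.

16.77

s̄ = (6.2 + 8.7 + 9.6 + 11.8 + 7.9 + 8.4 + 7.9 + 6.3 + 5.3 + 8.2) / 10 = 8.0300
UCL_s = B₄·s̄ = 2.089 × 8.0300 = 16.7747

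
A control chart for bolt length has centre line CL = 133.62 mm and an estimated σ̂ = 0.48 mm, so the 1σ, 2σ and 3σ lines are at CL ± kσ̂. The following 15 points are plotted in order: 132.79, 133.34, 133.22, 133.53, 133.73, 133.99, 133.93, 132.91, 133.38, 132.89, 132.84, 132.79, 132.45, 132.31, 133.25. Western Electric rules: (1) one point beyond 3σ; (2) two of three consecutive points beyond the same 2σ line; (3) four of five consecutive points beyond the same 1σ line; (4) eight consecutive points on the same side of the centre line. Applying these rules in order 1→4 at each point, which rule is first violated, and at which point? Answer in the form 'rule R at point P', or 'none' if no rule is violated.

Zone of each point (C = within 1σ̂, B = 1σ̂–2σ̂, A = 2σ̂–3σ̂, * = beyond 3σ̂; sign = side of CL): 1:-B, 2:-C, 3:-C, 4:-C, 5:+C, 6:+C, 7:+C, 8:-B, 9:-C, 10:-B, 11:-B, 12:-B, 13:-A, 14:-A, 15:-C
Rule 3 (four of five consecutive points beyond the same 1σ limit) is satisfied at point 12.

rule 3 at point 12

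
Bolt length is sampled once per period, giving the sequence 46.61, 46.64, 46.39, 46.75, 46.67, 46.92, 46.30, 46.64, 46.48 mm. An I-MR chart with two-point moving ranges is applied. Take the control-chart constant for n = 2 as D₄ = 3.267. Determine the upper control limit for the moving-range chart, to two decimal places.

Moving ranges: 0.03, 0.25, 0.36, 0.08, 0.25, 0.62, 0.34, 0.16; M̄R̄ = 2.0900 / 8 = 0.2612
UCL_MR = D₄·M̄R̄ = 3.267 × 0.2612 = 0.8535

0.85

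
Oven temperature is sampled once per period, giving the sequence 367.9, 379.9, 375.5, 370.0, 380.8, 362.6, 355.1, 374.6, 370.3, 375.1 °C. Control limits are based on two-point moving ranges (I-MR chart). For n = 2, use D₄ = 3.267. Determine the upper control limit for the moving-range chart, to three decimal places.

31.581

Moving ranges: 12.0, 4.4, 5.5, 10.8, 18.2, 7.5, 19.5, 4.3, 4.8; M̄R̄ = 87.0000 / 9 = 9.6667
UCL_MR = D₄·M̄R̄ = 3.267 × 9.6667 = 31.5810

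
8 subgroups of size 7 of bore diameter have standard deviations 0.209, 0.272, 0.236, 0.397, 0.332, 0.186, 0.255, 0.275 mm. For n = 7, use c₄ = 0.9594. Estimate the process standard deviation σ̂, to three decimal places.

s̄ = (0.209 + 0.272 + 0.236 + 0.397 + 0.332 + 0.186 + 0.255 + 0.275) / 8 = 0.2702
σ̂ = s̄ / c₄ = 0.2702 / 0.9594 = 0.2817

0.282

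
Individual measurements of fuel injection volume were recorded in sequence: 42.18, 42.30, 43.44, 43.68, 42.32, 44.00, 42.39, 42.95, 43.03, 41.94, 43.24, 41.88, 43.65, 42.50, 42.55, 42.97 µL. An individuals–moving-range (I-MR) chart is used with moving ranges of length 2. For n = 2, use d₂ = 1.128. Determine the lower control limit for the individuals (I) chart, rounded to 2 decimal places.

X̄ = (42.18 + 42.30 + 43.44 + 43.68 + 42.32 + 44.00 + 42.39 + 42.95 + 43.03 + 41.94 + 43.24 + 41.88 + 43.65 + 42.50 + 42.55 + 42.97) / 16 = 42.8137
Moving ranges: 0.12, 1.14, 0.24, 1.36, 1.68, 1.61, 0.56, 0.08, 1.09, 1.30, 1.36, 1.77, 1.15, 0.05, 0.42; M̄R̄ = 13.9300 / 15 = 0.9287
LCL = X̄ − 3·M̄R̄/d₂ = 42.8137 − 3 × 0.9287 / 1.128 = 40.3439

40.34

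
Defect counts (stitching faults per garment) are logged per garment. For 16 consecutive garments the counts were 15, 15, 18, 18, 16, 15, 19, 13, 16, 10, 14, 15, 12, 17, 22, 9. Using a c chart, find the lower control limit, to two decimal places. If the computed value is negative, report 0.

3.53

c̄ = (15 + 15 + 18 + 18 + 16 + 15 + 19 + 13 + 16 + 10 + 14 + 15 + 12 + 17 + 22 + 9) / 16 = 244 / 16 = 15.2500
LCL = c̄ − 3√c̄ = 15.2500 − 3 × 3.9051 = 3.5346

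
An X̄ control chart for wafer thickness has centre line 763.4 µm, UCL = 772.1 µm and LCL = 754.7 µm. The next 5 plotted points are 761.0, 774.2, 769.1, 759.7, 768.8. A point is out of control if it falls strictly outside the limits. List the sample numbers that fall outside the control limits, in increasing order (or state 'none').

Compare each point to [754.7, 772.1]: sample 2 = 774.2 > UCL.

2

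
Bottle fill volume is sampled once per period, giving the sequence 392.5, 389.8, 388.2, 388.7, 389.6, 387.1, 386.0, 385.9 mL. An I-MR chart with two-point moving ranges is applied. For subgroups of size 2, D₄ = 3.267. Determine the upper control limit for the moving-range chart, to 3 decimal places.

4.387

Moving ranges: 2.7, 1.6, 0.5, 0.9, 2.5, 1.1, 0.1; M̄R̄ = 9.4000 / 7 = 1.3429
UCL_MR = D₄·M̄R̄ = 3.267 × 1.3429 = 4.3871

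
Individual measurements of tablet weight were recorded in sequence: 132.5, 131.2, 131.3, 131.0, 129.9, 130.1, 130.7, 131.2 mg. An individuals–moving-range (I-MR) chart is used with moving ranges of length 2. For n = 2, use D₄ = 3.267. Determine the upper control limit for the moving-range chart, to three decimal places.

Moving ranges: 1.3, 0.1, 0.3, 1.1, 0.2, 0.6, 0.5; M̄R̄ = 4.1000 / 7 = 0.5857
UCL_MR = D₄·M̄R̄ = 3.267 × 0.5857 = 1.9135

1.914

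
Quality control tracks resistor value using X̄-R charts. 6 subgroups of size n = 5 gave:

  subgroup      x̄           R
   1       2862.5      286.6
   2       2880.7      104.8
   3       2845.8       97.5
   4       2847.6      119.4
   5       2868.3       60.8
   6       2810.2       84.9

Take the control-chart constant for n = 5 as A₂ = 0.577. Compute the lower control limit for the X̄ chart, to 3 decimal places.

X̄̄ = (2862.5 + 2880.7 + 2845.8 + 2847.6 + 2868.3 + 2810.2) / 6 = 17115.1000 / 6 = 2852.5167
R̄ = (286.6 + 104.8 + 97.5 + 119.4 + 60.8 + 84.9) / 6 = 754.0000 / 6 = 125.6667
LCL = X̄̄ − A₂·R̄ = 2852.5167 − 0.577 × 125.6667 = 2780.0070

2780.007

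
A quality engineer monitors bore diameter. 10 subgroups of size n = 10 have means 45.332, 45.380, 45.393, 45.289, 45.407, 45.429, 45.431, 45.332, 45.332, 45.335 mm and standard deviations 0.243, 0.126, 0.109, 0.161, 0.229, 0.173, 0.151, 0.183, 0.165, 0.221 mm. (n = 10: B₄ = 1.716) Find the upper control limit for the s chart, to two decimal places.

s̄ = (0.243 + 0.126 + 0.109 + 0.161 + 0.229 + 0.173 + 0.151 + 0.183 + 0.165 + 0.221) / 10 = 0.1761
UCL_s = B₄·s̄ = 1.716 × 0.1761 = 0.3022

0.30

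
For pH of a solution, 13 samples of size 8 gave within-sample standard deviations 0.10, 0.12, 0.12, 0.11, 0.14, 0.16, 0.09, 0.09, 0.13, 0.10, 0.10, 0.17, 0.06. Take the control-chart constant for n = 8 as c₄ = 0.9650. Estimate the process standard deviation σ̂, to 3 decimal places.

0.119

s̄ = (0.10 + 0.12 + 0.12 + 0.11 + 0.14 + 0.16 + 0.09 + 0.09 + 0.13 + 0.10 + 0.10 + 0.17 + 0.06) / 13 = 0.1146
σ̂ = s̄ / c₄ = 0.1146 / 0.9650 = 0.1188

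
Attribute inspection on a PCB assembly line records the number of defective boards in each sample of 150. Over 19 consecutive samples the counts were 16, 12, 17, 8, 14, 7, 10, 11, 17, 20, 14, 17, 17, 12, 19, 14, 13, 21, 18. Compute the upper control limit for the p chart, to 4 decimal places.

p̄ = Σdᵢ / (k·n) = 277 / (19 × 150) = 0.09719
UCL = p̄ + 3·√(p̄(1−p̄)/n) = 0.09719 + 3 × √(0.09719×0.90281/150) = 0.09719 + 3 × 0.02419 = 0.16975

0.1698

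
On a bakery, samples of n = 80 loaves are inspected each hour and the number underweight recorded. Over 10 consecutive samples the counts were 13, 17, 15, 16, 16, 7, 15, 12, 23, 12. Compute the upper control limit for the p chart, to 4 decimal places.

0.3121

p̄ = Σdᵢ / (k·n) = 146 / (10 × 80) = 0.18250
UCL = p̄ + 3·√(p̄(1−p̄)/n) = 0.18250 + 3 × √(0.18250×0.81750/80) = 0.18250 + 3 × 0.04318 = 0.31205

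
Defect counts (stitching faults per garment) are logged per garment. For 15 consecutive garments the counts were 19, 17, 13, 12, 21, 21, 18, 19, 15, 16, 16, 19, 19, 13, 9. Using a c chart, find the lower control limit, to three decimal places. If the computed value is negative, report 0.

c̄ = (19 + 17 + 13 + 12 + 21 + 21 + 18 + 19 + 15 + 16 + 16 + 19 + 19 + 13 + 9) / 15 = 247 / 15 = 16.4667
LCL = c̄ − 3√c̄ = 16.4667 − 3 × 4.0579 = 4.2929

4.293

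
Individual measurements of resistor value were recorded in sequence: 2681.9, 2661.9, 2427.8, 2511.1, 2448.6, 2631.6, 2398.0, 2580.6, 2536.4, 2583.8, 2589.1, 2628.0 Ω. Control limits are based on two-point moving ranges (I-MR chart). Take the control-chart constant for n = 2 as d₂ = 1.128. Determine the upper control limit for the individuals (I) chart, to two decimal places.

X̄ = (2681.9 + 2661.9 + 2427.8 + 2511.1 + 2448.6 + 2631.6 + 2398.0 + 2580.6 + 2536.4 + 2583.8 + 2589.1 + 2628.0) / 12 = 2556.5667
Moving ranges: 20.0, 234.1, 83.3, 62.5, 183.0, 233.6, 182.6, 44.2, 47.4, 5.3, 38.9; M̄R̄ = 1134.9000 / 11 = 103.1727
UCL = X̄ + 3·M̄R̄/d₂ = 2556.5667 + 3 × 103.1727 / 1.128 = 2830.9622

2830.96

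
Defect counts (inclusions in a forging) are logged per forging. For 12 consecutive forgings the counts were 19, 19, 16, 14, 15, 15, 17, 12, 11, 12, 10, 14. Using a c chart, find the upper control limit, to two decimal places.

25.92

c̄ = (19 + 19 + 16 + 14 + 15 + 15 + 17 + 12 + 11 + 12 + 10 + 14) / 12 = 174 / 12 = 14.5000
UCL = c̄ + 3√c̄ = 14.5000 + 3 × √14.5000 = 14.5000 + 3 × 3.8079 = 25.9237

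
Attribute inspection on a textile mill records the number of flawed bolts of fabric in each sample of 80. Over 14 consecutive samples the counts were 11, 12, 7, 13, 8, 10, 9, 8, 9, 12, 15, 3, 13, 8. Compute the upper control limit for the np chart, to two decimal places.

p̄ = Σdᵢ / (k·n) = 138 / (14 × 80) = 0.12321
UCL = np̄ + 3·√(np̄(1−p̄)) = 9.8571 + 3 × √(9.8571×0.87679) = 9.8571 + 3 × 2.9398 = 18.6766

18.68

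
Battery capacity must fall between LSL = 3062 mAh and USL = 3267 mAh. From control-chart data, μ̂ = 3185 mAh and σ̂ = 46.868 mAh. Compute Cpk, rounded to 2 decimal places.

Cpu = (USL − μ̂) / (3σ̂) = (3267 − 3185) / (3 × 46.868) = 0.5832; Cpl = (μ̂ − LSL) / (3σ̂) = (3185 − 3062) / (3 × 46.868) = 0.8748; Cpk = min(Cpu, Cpl) = 0.5832

0.58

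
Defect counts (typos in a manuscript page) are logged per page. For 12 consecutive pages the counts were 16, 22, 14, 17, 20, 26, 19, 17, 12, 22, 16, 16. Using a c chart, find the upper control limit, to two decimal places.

c̄ = (16 + 22 + 14 + 17 + 20 + 26 + 19 + 17 + 12 + 22 + 16 + 16) / 12 = 217 / 12 = 18.0833
UCL = c̄ + 3√c̄ = 18.0833 + 3 × √18.0833 = 18.0833 + 3 × 4.2525 = 30.8407

30.84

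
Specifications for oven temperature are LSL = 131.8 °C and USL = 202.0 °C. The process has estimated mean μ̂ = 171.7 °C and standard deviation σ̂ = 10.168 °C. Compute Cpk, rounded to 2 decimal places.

Cpu = (USL − μ̂) / (3σ̂) = (202.0 − 171.7) / (3 × 10.168) = 0.9933; Cpl = (μ̂ − LSL) / (3σ̂) = (171.7 − 131.8) / (3 × 10.168) = 1.3080; Cpk = min(Cpu, Cpl) = 0.9933

0.99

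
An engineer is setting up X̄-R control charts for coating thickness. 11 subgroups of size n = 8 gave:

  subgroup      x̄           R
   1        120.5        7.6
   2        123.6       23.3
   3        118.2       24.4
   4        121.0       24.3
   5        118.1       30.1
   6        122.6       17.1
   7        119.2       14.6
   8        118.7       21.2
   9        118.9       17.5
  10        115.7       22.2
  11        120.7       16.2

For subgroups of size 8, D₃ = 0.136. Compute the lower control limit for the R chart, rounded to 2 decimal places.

R̄ = (7.6 + 23.3 + 24.4 + 24.3 + 30.1 + 17.1 + 14.6 + 21.2 + 17.5 + 22.2 + 16.2) / 11 = 218.5000 / 11 = 19.8636
LCL_R = D₃·R̄ = 0.136 × 19.8636 = 2.7015

2.70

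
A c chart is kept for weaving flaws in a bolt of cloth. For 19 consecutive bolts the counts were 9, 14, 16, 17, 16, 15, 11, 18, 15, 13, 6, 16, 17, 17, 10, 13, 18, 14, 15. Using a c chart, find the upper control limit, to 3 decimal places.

25.520

c̄ = (9 + 14 + 16 + 17 + 16 + 15 + 11 + 18 + 15 + 13 + 6 + 16 + 17 + 17 + 10 + 13 + 18 + 14 + 15) / 19 = 270 / 19 = 14.2105
UCL = c̄ + 3√c̄ = 14.2105 + 3 × √14.2105 = 14.2105 + 3 × 3.7697 = 25.5196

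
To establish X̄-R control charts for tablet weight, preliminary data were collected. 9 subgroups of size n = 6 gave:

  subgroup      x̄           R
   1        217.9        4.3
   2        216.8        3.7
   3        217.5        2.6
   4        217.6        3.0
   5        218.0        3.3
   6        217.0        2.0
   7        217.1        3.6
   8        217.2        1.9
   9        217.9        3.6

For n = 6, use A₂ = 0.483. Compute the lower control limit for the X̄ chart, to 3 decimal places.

X̄̄ = (217.9 + 216.8 + 217.5 + 217.6 + 218.0 + 217.0 + 217.1 + 217.2 + 217.9) / 9 = 1957.0000 / 9 = 217.4444
R̄ = (4.3 + 3.7 + 2.6 + 3.0 + 3.3 + 2.0 + 3.6 + 1.9 + 3.6) / 9 = 28.0000 / 9 = 3.1111
LCL = X̄̄ − A₂·R̄ = 217.4444 − 0.483 × 3.1111 = 215.9418

215.942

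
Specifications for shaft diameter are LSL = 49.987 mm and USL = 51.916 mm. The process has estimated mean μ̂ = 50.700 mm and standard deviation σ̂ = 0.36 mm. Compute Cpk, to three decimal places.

0.660

Cpu = (USL − μ̂) / (3σ̂) = (51.916 − 50.700) / (3 × 0.36) = 1.1259; Cpl = (μ̂ − LSL) / (3σ̂) = (50.700 − 49.987) / (3 × 0.36) = 0.6602; Cpk = min(Cpu, Cpl) = 0.6602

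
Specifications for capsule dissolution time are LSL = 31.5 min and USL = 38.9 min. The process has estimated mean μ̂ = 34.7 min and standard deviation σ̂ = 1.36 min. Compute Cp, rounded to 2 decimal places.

Cp = (USL − LSL) / (6σ̂) = (38.9 − 31.5) / (6 × 1.36) = 7.4000 / 8.1600 = 0.9069

0.91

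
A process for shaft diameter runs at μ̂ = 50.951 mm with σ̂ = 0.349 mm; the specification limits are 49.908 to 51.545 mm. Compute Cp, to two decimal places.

Cp = (USL − LSL) / (6σ̂) = (51.545 − 49.908) / (6 × 0.349) = 1.6370 / 2.0940 = 0.7818

0.78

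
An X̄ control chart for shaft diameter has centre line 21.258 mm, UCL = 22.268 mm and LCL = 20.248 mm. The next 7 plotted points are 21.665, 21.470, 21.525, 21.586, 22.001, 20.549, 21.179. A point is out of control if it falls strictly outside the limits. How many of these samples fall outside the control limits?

All 7 points lie within [20.248, 22.268].

0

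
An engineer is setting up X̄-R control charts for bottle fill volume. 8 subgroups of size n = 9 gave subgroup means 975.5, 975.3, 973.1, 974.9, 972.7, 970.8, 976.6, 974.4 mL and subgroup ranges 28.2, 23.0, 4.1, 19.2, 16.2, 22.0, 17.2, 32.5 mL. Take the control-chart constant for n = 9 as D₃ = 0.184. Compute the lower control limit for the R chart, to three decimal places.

3.735

R̄ = (28.2 + 23.0 + 4.1 + 19.2 + 16.2 + 22.0 + 17.2 + 32.5) / 8 = 162.4000 / 8 = 20.3000
LCL_R = D₃·R̄ = 0.184 × 20.3000 = 3.7352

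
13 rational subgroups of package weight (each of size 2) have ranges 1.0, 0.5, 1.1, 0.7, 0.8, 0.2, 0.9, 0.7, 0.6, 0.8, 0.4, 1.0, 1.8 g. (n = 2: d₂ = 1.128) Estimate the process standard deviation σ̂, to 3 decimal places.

R̄ = (1.0 + 0.5 + 1.1 + 0.7 + 0.8 + 0.2 + 0.9 + 0.7 + 0.6 + 0.8 + 0.4 + 1.0 + 1.8) / 13 = 0.8077
σ̂ = R̄ / d₂ = 0.8077 / 1.128 = 0.7160

0.716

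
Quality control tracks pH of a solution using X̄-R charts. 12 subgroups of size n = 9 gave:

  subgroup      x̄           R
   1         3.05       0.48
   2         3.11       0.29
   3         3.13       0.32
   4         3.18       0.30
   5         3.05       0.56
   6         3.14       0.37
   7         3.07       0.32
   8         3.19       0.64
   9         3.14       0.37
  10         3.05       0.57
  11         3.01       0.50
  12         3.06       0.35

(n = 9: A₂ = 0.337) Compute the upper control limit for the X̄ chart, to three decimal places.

3.241

X̄̄ = (3.05 + 3.11 + 3.13 + 3.18 + 3.05 + 3.14 + 3.07 + 3.19 + 3.14 + 3.05 + 3.01 + 3.06) / 12 = 37.1800 / 12 = 3.0983
R̄ = (0.48 + 0.29 + 0.32 + 0.30 + 0.56 + 0.37 + 0.32 + 0.64 + 0.37 + 0.57 + 0.50 + 0.35) / 12 = 5.0700 / 12 = 0.4225
UCL = X̄̄ + A₂·R̄ = 3.0983 + 0.337 × 0.4225 = 3.2407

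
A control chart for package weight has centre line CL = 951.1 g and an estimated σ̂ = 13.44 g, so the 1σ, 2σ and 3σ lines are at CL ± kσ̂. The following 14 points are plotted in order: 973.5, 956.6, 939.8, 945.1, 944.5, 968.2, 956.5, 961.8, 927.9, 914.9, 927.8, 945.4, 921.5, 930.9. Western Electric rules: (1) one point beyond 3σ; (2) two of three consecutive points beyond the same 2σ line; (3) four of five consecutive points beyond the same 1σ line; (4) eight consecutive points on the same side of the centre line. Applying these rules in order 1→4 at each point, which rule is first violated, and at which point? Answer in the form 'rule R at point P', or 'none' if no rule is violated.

rule 3 at point 13

Zone of each point (C = within 1σ̂, B = 1σ̂–2σ̂, A = 2σ̂–3σ̂, * = beyond 3σ̂; sign = side of CL): 1:+B, 2:+C, 3:-C, 4:-C, 5:-C, 6:+B, 7:+C, 8:+C, 9:-B, 10:-A, 11:-B, 12:-C, 13:-A, 14:-B
Rule 3 (four of five consecutive points beyond the same 1σ limit) is satisfied at point 13.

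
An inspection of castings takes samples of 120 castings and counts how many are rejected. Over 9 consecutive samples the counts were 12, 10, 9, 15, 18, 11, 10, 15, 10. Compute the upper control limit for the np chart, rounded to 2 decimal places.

22.16

p̄ = Σdᵢ / (k·n) = 110 / (9 × 120) = 0.10185
UCL = np̄ + 3·√(np̄(1−p̄)) = 12.2222 + 3 × √(12.2222×0.89815) = 12.2222 + 3 × 3.3132 = 22.1619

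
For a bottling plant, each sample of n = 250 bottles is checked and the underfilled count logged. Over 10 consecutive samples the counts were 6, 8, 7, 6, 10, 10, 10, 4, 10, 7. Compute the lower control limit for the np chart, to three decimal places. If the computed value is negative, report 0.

0.000

p̄ = Σdᵢ / (k·n) = 78 / (10 × 250) = 0.03120
LCL = np̄ − 3·√(np̄(1−p̄)) = 7.8000 − 3 × 2.7489 = -0.4468 → 0 (negative, so LCL = 0)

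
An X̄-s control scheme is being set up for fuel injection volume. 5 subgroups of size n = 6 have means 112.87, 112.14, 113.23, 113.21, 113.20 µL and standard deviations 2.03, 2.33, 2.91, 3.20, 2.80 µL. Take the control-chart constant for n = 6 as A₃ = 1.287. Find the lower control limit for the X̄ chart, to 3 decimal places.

X̄̄ = (112.87 + 112.14 + 113.23 + 113.21 + 113.20) / 5 = 112.9300
s̄ = (2.03 + 2.33 + 2.91 + 3.20 + 2.80) / 5 = 2.6540
LCL = X̄̄ − A₃·s̄ = 112.9300 − 1.287 × 2.6540 = 109.5143

109.514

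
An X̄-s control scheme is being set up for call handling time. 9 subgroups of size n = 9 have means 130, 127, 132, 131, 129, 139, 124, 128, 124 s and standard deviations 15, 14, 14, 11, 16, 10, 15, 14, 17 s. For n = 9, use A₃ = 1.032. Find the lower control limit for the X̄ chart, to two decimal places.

X̄̄ = (130 + 127 + 132 + 131 + 129 + 139 + 124 + 128 + 124) / 9 = 129.3333
s̄ = (15 + 14 + 14 + 11 + 16 + 10 + 15 + 14 + 17) / 9 = 14.0000
LCL = X̄̄ − A₃·s̄ = 129.3333 − 1.032 × 14.0000 = 114.8853

114.89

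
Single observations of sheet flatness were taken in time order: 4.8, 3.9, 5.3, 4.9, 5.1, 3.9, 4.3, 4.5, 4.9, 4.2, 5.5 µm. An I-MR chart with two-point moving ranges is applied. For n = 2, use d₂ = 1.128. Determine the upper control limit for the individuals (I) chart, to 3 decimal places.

6.552

X̄ = (4.8 + 3.9 + 5.3 + 4.9 + 5.1 + 3.9 + 4.3 + 4.5 + 4.9 + 4.2 + 5.5) / 11 = 4.6636
Moving ranges: 0.9, 1.4, 0.4, 0.2, 1.2, 0.4, 0.2, 0.4, 0.7, 1.3; M̄R̄ = 7.1000 / 10 = 0.7100
UCL = X̄ + 3·M̄R̄/d₂ = 4.6636 + 3 × 0.7100 / 1.128 = 6.5519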